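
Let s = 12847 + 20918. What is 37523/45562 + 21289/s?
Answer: 2236933513/1538400930 ≈ 1.4541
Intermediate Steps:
s = 33765
37523/45562 + 21289/s = 37523/45562 + 21289/33765 = 2236933513/1538400930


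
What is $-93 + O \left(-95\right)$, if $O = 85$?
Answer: $-8168$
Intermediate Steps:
$-93 + O \left(-95\right) = -93 + 85 \left(-95\right) = -93 - 8075 = -8168$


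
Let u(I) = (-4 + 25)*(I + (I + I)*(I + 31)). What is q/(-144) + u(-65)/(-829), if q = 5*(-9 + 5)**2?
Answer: -827240/7461 ≈ -110.88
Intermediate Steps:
u(I) = 21*I + 42*I*(31 + I) (u(I) = 21*(I + (2*I)*(31 + I)) = 21*(I + 2*I*(31 + I)) = 21*I + 42*I*(31 + I))
q = 80 (q = 5*(-4)**2 = 5*16 = 80)
q/(-144) + u(-65)/(-829) = 80/(-144) + (21*(-65)*(63 + 2*(-65)))/(-829) = 80*(-1/144) + (21*(-65)*(63 - 130))*(-1/829) = -5/9 + (21*(-65)*(-67))*(-1/829) = -5/9 + 91455*(-1/829) = -5/9 - 91455/829 = -827240/7461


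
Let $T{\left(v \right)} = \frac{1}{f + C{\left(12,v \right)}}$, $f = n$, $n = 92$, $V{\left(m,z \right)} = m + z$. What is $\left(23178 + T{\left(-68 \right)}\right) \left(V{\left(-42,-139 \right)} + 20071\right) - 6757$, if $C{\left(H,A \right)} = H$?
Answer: $\frac{1844015417}{4} \approx 4.61 \cdot 10^{8}$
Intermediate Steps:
$f = 92$
$T{\left(v \right)} = \frac{1}{104}$ ($T{\left(v \right)} = \frac{1}{92 + 12} = \frac{1}{104}$)
$\left(23178 + T{\left(-68 \right)}\right) \left(V{\left(-42,-139 \right)} + 20071\right) - 6757 = \left(23178 + \frac{1}{104}\right) \left(\left(-42 - 139\right) + 20071\right) - 6757 = \frac{2410513 \left(-181 + 20071\right)}{104} - 6757 = \frac{2410513}{104} \cdot 19890 - 6757 = \frac{1844042445}{4} - 6757 = \frac{1844015417}{4}$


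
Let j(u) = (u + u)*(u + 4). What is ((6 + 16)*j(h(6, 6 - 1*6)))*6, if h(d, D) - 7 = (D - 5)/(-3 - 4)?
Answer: 1168992/49 ≈ 23857.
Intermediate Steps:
h(d, D) = 54/7 - D/7 (h(d, D) = 7 + (D - 5)/(-3 - 4) = 7 + (-5 + D)/(-7) = 7 + (-5 + D)*(-⅐) = 7 + (5/7 - D/7) = 54/7 - D/7)
j(u) = 2*u*(4 + u) (j(u) = (2*u)*(4 + u) = 2*u*(4 + u))
((6 + 16)*j(h(6, 6 - 1*6)))*6 = ((6 + 16)*(2*(54/7 - (6 - 1*6)/7)*(4 + (54/7 - (6 - 1*6)/7))))*6 = (22*(2*(54/7 - (6 - 6)/7)*(4 + (54/7 - (6 - 6)/7))))*6 = (22*(2*(54/7 - ⅐*0)*(4 + (54/7 - ⅐*0))))*6 = (22*(2*(54/7 + 0)*(4 + (54/7 + 0))))*6 = (22*(2*(54/7)*(4 + 54/7)))*6 = (22*(2*(54/7)*(82/7)))*6 = (22*(8856/49))*6 = (194832/49)*6 = 1168992/49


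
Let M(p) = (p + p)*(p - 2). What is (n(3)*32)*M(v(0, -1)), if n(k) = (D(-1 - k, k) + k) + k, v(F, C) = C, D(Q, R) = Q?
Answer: 384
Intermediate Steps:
M(p) = 2*p*(-2 + p) (M(p) = (2*p)*(-2 + p) = 2*p*(-2 + p))
n(k) = -1 + k (n(k) = ((-1 - k) + k) + k = -1 + k)
(n(3)*32)*M(v(0, -1)) = ((-1 + 3)*32)*(2*(-1)*(-2 - 1)) = (2*32)*(2*(-1)*(-3)) = 64*6 = 384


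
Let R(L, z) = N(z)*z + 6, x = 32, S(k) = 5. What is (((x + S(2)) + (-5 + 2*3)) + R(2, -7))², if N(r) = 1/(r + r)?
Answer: 7921/4 ≈ 1980.3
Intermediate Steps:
N(r) = 1/(2*r)
R(L, z) = 13/2 (R(L, z) = (1/(2*z))*z + 6 = ½ + 6 = 13/2)
(((x + S(2)) + (-5 + 2*3)) + R(2, -7))² = (((32 + 5) + (-5 + 2*3)) + 13/2)² = ((37 + (-5 + 6)) + 13/2)² = ((37 + 1) + 13/2)² = (38 + 13/2)² = (89/2)² = 7921/4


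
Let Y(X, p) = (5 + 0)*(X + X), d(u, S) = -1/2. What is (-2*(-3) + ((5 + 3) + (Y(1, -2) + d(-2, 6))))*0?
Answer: 0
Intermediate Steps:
d(u, S) = -½ (d(u, S) = -1*½ = -½)
Y(X, p) = 10*X (Y(X, p) = 5*(2*X) = 10*X)
(-2*(-3) + ((5 + 3) + (Y(1, -2) + d(-2, 6))))*0 = (-2*(-3) + ((5 + 3) + (10*1 - ½)))*0 = (6 + (8 + (10 - ½)))*0 = (6 + (8 + 19/2))*0 = (6 + 35/2)*0 = (47/2)*0 = 0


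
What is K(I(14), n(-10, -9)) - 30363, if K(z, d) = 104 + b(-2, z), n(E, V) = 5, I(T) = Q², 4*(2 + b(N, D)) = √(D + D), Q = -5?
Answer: -30261 + 5*√2/4 ≈ -30259.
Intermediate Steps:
b(N, D) = -2 + √2*√D/4 (b(N, D) = -2 + √(D + D)/4 = -2 + √(2*D)/4 = -2 + (√2*√D)/4 = -2 + √2*√D/4)
I(T) = 25 (I(T) = (-5)² = 25)
K(z, d) = 102 + √2*√z/4 (K(z, d) = 104 + (-2 + √2*√z/4) = 102 + √2*√z/4)
K(I(14), n(-10, -9)) - 30363 = (102 + √2*√25/4) - 30363 = (102 + (¼)*√2*5) - 30363 = (102 + 5*√2/4) - 30363 = -30261 + 5*√2/4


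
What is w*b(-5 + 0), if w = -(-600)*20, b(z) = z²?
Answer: 300000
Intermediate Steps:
w = 12000 (w = -12*(-1000) = 12000)
w*b(-5 + 0) = 12000*(-5 + 0)² = 12000*(-5)² = 12000*25 = 300000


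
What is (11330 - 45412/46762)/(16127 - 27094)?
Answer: -264884024/256419427 ≈ -1.0330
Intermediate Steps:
(11330 - 45412/46762)/(16127 - 27094) = (11330 - 45412*1/46762)/(-10967) = (11330 - 22706/23381)*(-1/10967) = (264884024/23381)*(-1/10967) = -264884024/256419427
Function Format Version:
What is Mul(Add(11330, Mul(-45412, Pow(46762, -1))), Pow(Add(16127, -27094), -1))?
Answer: Rational(-264884024, 256419427) ≈ -1.0330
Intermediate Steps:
Mul(Add(11330, Mul(-45412, Pow(46762, -1))), Pow(Add(16127, -27094), -1)) = Mul(Add(11330, Mul(-45412, Rational(1, 46762))), Pow(-10967, -1)) = Mul(Add(11330, Rational(-22706, 23381)), Rational(-1, 10967)) = Mul(Rational(264884024, 23381), Rational(-1, 10967)) = Rational(-264884024, 256419427)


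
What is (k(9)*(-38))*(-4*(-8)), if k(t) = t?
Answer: -10944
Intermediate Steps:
(k(9)*(-38))*(-4*(-8)) = (9*(-38))*(-4*(-8)) = -342*32 = -10944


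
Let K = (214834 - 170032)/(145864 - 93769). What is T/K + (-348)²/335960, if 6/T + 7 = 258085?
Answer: 9724716520771/26975746183290 ≈ 0.36050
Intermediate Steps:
T = 1/43013 (T = 6/(-7 + 258085) = 6/258078 = 6*(1/258078) = 1/43013 ≈ 2.3249e-5)
K = 14934/17365 (K = 44802/52095 = 44802*(1/52095) = 14934/17365 ≈ 0.86001)
T/K + (-348)²/335960 = 1/(43013*(14934/17365)) + (-348)²/335960 = (1/43013)*(17365/14934) + 121104*(1/335960) = 17365/642356142 + 15138/41995 = 9724716520771/26975746183290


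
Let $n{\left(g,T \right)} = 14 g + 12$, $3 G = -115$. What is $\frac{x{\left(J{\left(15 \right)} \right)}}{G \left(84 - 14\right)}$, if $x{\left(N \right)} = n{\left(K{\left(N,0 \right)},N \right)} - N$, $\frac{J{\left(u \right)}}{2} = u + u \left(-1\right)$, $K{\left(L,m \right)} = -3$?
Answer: $\frac{9}{805} \approx 0.01118$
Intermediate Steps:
$G = - \frac{115}{3}$ ($G = \frac{1}{3} \left(-115\right) = - \frac{115}{3} \approx -38.333$)
$n{\left(g,T \right)} = 12 + 14 g$
$J{\left(u \right)} = 0$ ($J{\left(u \right)} = 2 \left(u + u \left(-1\right)\right) = 2 \left(u - u\right) = 2 \cdot 0 = 0$)
$x{\left(N \right)} = -30 - N$ ($x{\left(N \right)} = \left(12 + 14 \left(-3\right)\right) - N = \left(12 - 42\right) - N = -30 - N$)
$\frac{x{\left(J{\left(15 \right)} \right)}}{G \left(84 - 14\right)} = \frac{-30 - 0}{\left(- \frac{115}{3}\right) \left(84 - 14\right)} = \frac{-30 + 0}{\left(- \frac{115}{3}\right) 70} = - \frac{30}{- \frac{8050}{3}} = \left(-30\right) \left(- \frac{3}{8050}\right) = \frac{9}{805}$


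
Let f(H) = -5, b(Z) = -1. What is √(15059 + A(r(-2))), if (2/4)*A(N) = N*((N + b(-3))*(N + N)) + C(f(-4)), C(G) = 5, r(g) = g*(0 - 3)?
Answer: √15789 ≈ 125.65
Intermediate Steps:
r(g) = -3*g (r(g) = g*(-3) = -3*g)
A(N) = 10 + 4*N²*(-1 + N) (A(N) = 2*(N*((N - 1)*(N + N)) + 5) = 2*(N*((-1 + N)*(2*N)) + 5) = 2*(N*(2*N*(-1 + N)) + 5) = 2*(2*N²*(-1 + N) + 5) = 2*(5 + 2*N²*(-1 + N)) = 10 + 4*N²*(-1 + N))
√(15059 + A(r(-2))) = √(15059 + (10 - 4*(-3*(-2))² + 4*(-3*(-2))³)) = √(15059 + (10 - 4*6² + 4*6³)) = √(15059 + (10 - 4*36 + 4*216)) = √(15059 + (10 - 144 + 864)) = √(15059 + 730) = √15789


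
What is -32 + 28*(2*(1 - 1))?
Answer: -32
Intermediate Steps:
-32 + 28*(2*(1 - 1)) = -32 + 28*(2*0) = -32 + 28*0 = -32 + 0 = -32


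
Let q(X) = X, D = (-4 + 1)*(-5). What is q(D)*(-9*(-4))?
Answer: 540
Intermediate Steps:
D = 15 (D = -3*(-5) = 15)
q(D)*(-9*(-4)) = 15*(-9*(-4)) = 15*36 = 540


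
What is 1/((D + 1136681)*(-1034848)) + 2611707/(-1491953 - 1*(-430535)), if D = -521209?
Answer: -277241389922505735/112673053144391168 ≈ -2.4606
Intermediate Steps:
1/((D + 1136681)*(-1034848)) + 2611707/(-1491953 - 1*(-430535)) = 1/((-521209 + 1136681)*(-1034848)) + 2611707/(-1491953 - 1*(-430535)) = -1/1034848/615472 + 2611707/(-1491953 + 430535) = (1/615472)*(-1/1034848) + 2611707/(-1061418) = -1/636919968256 + 2611707*(-1/1061418) = -1/636919968256 - 870569/353806 = -277241389922505735/112673053144391168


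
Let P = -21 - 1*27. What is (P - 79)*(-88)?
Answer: 11176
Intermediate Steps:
P = -48 (P = -21 - 27 = -48)
(P - 79)*(-88) = (-48 - 79)*(-88) = -127*(-88) = 11176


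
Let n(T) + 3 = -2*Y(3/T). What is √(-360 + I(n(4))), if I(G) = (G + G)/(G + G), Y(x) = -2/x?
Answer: I*√359 ≈ 18.947*I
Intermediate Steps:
n(T) = -3 + 4*T/3 (n(T) = -3 - (-4)/(3/T) = -3 - (-4)*T/3 = -3 + 4*T/3)
I(G) = 1 (I(G) = (2*G)/((2*G)) = (2*G)*(1/(2*G)) = 1)
√(-360 + I(n(4))) = √(-360 + 1) = √(-359) = I*√359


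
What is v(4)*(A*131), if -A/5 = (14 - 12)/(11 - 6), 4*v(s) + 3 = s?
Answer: -131/2 ≈ -65.500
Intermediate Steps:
v(s) = -¾ + s/4
A = -2 (A = -5*(14 - 12)/(11 - 6) = -10/5 = -5*⅖ = -2)
v(4)*(A*131) = (-¾ + (¼)*4)*(-2*131) = (-¾ + 1)*(-262) = (¼)*(-262) = -131/2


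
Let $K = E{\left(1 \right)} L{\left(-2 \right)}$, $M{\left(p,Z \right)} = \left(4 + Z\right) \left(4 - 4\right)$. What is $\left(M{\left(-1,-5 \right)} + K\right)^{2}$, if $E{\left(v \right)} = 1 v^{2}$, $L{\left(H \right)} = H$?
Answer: $4$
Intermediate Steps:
$E{\left(v \right)} = v^{2}$
$M{\left(p,Z \right)} = 0$ ($M{\left(p,Z \right)} = \left(4 + Z\right) 0 = 0$)
$K = -2$ ($K = 1^{2} \left(-2\right) = 1 \left(-2\right) = -2$)
$\left(M{\left(-1,-5 \right)} + K\right)^{2} = \left(0 - 2\right)^{2} = \left(-2\right)^{2} = 4$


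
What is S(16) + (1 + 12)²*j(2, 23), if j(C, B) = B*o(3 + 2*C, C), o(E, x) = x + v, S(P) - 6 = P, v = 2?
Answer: 15570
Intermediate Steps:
S(P) = 6 + P
o(E, x) = 2 + x (o(E, x) = x + 2 = 2 + x)
j(C, B) = B*(2 + C)
S(16) + (1 + 12)²*j(2, 23) = (6 + 16) + (1 + 12)²*(23*(2 + 2)) = 22 + 13²*(23*4) = 22 + 169*92 = 22 + 15548 = 15570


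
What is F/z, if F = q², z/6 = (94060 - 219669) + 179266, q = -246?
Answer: 10086/53657 ≈ 0.18797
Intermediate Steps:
z = 321942 (z = 6*((94060 - 219669) + 179266) = 6*(-125609 + 179266) = 6*53657 = 321942)
F = 60516 (F = (-246)² = 60516)
F/z = 60516/321942 = 60516*(1/321942) = 10086/53657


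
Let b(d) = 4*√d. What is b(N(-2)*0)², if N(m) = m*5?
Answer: 0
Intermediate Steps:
N(m) = 5*m
b(N(-2)*0)² = (4*√((5*(-2))*0))² = (4*√(-10*0))² = (4*√0)² = (4*0)² = 0² = 0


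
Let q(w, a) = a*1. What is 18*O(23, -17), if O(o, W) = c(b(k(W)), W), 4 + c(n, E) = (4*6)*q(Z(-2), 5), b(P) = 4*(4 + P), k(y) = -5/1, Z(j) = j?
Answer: 2088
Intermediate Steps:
q(w, a) = a
k(y) = -5 (k(y) = -5*1 = -5)
b(P) = 16 + 4*P
c(n, E) = 116 (c(n, E) = -4 + (4*6)*5 = -4 + 24*5 = -4 + 120 = 116)
O(o, W) = 116
18*O(23, -17) = 18*116 = 2088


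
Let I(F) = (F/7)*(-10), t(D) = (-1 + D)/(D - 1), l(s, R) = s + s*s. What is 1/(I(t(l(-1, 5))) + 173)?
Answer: 7/1201 ≈ 0.0058285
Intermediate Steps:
l(s, R) = s + s²
t(D) = 1 (t(D) = (-1 + D)/(-1 + D) = 1)
I(F) = -10*F/7 (I(F) = (F*(⅐))*(-10) = (F/7)*(-10) = -10*F/7)
1/(I(t(l(-1, 5))) + 173) = 1/(-10/7*1 + 173) = 1/(-10/7 + 173) = 1/(1201/7) = 7/1201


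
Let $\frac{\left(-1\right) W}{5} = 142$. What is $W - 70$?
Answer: $-780$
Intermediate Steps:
$W = -710$ ($W = \left(-5\right) 142 = -710$)
$W - 70 = -710 - 70 = -780$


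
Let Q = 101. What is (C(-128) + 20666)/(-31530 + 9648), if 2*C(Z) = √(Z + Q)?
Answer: -10333/10941 - I*√3/14588 ≈ -0.94443 - 0.00011873*I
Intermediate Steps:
C(Z) = √(101 + Z)/2 (C(Z) = √(Z + 101)/2 = √(101 + Z)/2)
(C(-128) + 20666)/(-31530 + 9648) = (√(101 - 128)/2 + 20666)/(-31530 + 9648) = (√(-27)/2 + 20666)/(-21882) = ((3*I*√3)/2 + 20666)*(-1/21882) = (3*I*√3/2 + 20666)*(-1/21882) = (20666 + 3*I*√3/2)*(-1/21882) = -10333/10941 - I*√3/14588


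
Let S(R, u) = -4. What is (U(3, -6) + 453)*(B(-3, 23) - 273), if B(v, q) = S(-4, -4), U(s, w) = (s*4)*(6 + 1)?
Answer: -148749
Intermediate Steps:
U(s, w) = 28*s (U(s, w) = (4*s)*7 = 28*s)
B(v, q) = -4
(U(3, -6) + 453)*(B(-3, 23) - 273) = (28*3 + 453)*(-4 - 273) = (84 + 453)*(-277) = 537*(-277) = -148749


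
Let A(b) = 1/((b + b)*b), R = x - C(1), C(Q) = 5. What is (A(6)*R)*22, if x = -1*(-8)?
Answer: 11/12 ≈ 0.91667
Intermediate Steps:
x = 8
R = 3 (R = 8 - 1*5 = 8 - 5 = 3)
A(b) = 1/(2*b**2) (A(b) = 1/(((2*b))*b) = (1/(2*b))/b = 1/(2*b**2))
(A(6)*R)*22 = (((1/2)/6**2)*3)*22 = (((1/2)*(1/36))*3)*22 = ((1/72)*3)*22 = (1/24)*22 = 11/12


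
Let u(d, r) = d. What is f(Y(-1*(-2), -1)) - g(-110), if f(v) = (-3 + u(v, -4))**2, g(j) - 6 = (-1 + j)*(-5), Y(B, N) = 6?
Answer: -552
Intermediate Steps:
g(j) = 11 - 5*j (g(j) = 6 + (-1 + j)*(-5) = 6 + (5 - 5*j) = 11 - 5*j)
f(v) = (-3 + v)**2
f(Y(-1*(-2), -1)) - g(-110) = (-3 + 6)**2 - (11 - 5*(-110)) = 3**2 - (11 + 550) = 9 - 1*561 = 9 - 561 = -552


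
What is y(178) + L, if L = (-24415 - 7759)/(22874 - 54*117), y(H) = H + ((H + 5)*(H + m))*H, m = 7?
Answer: 49886258217/8278 ≈ 6.0264e+6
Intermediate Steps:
y(H) = H + H*(5 + H)*(7 + H) (y(H) = H + ((H + 5)*(H + 7))*H = H + ((5 + H)*(7 + H))*H = H + H*(5 + H)*(7 + H))
L = -16087/8278 (L = -32174/(22874 - 6318) = -32174/16556 = -32174*1/16556 = -16087/8278 ≈ -1.9433)
y(178) + L = 178*(36 + 178² + 12*178) - 16087/8278 = 178*(36 + 31684 + 2136) - 16087/8278 = 178*33856 - 16087/8278 = 6026368 - 16087/8278 = 49886258217/8278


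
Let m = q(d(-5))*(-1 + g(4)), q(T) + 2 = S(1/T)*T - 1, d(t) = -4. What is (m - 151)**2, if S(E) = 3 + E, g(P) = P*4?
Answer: 130321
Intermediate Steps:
g(P) = 4*P
q(T) = -3 + T*(3 + 1/T) (q(T) = -2 + ((3 + 1/T)*T - 1) = -2 + (T*(3 + 1/T) - 1) = -2 + (-1 + T*(3 + 1/T)) = -3 + T*(3 + 1/T))
m = -210 (m = (-2 + 3*(-4))*(-1 + 4*4) = (-2 - 12)*(-1 + 16) = -14*15 = -210)
(m - 151)**2 = (-210 - 151)**2 = (-361)**2 = 130321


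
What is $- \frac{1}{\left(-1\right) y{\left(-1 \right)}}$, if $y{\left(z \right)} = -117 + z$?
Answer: $- \frac{1}{118} \approx -0.0084746$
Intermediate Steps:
$- \frac{1}{\left(-1\right) y{\left(-1 \right)}} = - \frac{1}{\left(-1\right) \left(-117 - 1\right)} = - \frac{1}{\left(-1\right) \left(-118\right)} = - \frac{1}{118}$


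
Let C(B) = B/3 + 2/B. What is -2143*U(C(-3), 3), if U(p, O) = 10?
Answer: -21430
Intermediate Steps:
C(B) = 2/B + B/3 (C(B) = B*(1/3) + 2/B = B/3 + 2/B = 2/B + B/3)
-2143*U(C(-3), 3) = -2143*10 = -21430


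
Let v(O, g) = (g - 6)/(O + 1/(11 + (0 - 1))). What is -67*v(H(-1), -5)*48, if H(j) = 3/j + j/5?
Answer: -353760/31 ≈ -11412.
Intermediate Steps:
H(j) = 3/j + j/5 (H(j) = 3/j + j*(1/5) = 3/j + j/5)
v(O, g) = (-6 + g)/(1/10 + O) (v(O, g) = (-6 + g)/(O + 1/(11 - 1)) = (-6 + g)/(O + 1/10) = (-6 + g)/(1/10 + O))
-67*v(H(-1), -5)*48 = -670*(-6 - 5)/(1 + 10*(3/(-1) + (1/5)*(-1)))*48 = -670*(-11)/(1 + 10*(3*(-1) - 1/5))*48 = -670*(-11)/(1 + 10*(-3 - 1/5))*48 = -670*(-11)/(1 + 10*(-16/5))*48 = -670*(-11)/(1 - 32)*48 = -670*(-11)/(-31)*48 = -670*(-1)*(-11)/31*48 = -67*110/31*48 = -7370/31*48 = -353760/31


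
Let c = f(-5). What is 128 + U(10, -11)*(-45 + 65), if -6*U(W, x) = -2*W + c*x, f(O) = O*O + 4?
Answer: 1258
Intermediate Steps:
f(O) = 4 + O² (f(O) = O² + 4 = 4 + O²)
c = 29 (c = 4 + (-5)² = 4 + 25 = 29)
U(W, x) = -29*x/6 + W/3 (U(W, x) = -(-2*W + 29*x)/6 = -29*x/6 + W/3)
128 + U(10, -11)*(-45 + 65) = 128 + (-29/6*(-11) + (⅓)*10)*(-45 + 65) = 128 + (319/6 + 10/3)*20 = 128 + (113/2)*20 = 128 + 1130 = 1258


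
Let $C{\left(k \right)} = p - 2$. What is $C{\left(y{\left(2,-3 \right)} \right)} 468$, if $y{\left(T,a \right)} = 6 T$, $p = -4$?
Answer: $-2808$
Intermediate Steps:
$C{\left(k \right)} = -6$ ($C{\left(k \right)} = -4 - 2 = -6$)
$C{\left(y{\left(2,-3 \right)} \right)} 468 = \left(-6\right) 468 = -2808$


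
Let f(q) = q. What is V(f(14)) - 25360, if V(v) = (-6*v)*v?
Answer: -26536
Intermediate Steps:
V(v) = -6*v²
V(f(14)) - 25360 = -6*14² - 25360 = -6*196 - 25360 = -1176 - 25360 = -26536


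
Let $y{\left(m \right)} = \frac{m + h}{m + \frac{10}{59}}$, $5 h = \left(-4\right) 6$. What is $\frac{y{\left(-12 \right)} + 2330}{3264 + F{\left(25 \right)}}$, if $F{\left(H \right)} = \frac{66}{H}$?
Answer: $\frac{10170820}{14250717} \approx 0.71371$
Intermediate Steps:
$h = - \frac{24}{5}$ ($h = \frac{\left(-4\right) 6}{5} = \frac{1}{5} \left(-24\right) = - \frac{24}{5} \approx -4.8$)
$y{\left(m \right)} = \frac{- \frac{24}{5} + m}{\frac{10}{59} + m}$ ($y{\left(m \right)} = \frac{m - \frac{24}{5}}{m + \frac{10}{59}} = \frac{- \frac{24}{5} + m}{m + 10 \cdot \frac{1}{59}} = \frac{- \frac{24}{5} + m}{m + \frac{10}{59}} = \frac{- \frac{24}{5} + m}{\frac{10}{59} + m}$)
$\frac{y{\left(-12 \right)} + 2330}{3264 + F{\left(25 \right)}} = \frac{\frac{59 \left(-24 + 5 \left(-12\right)\right)}{5 \left(10 + 59 \left(-12\right)\right)} + 2330}{3264 + \frac{66}{25}} = \frac{\frac{59 \left(-24 - 60\right)}{5 \left(10 - 708\right)} + 2330}{3264 + 66 \cdot \frac{1}{25}} = \frac{\frac{59}{5} \frac{1}{-698} \left(-84\right) + 2330}{3264 + \frac{66}{25}} = \frac{\frac{59}{5} \left(- \frac{1}{698}\right) \left(-84\right) + 2330}{\frac{81666}{25}} = \left(\frac{2478}{1745} + 2330\right) \frac{25}{81666} = \frac{4068328}{1745} \cdot \frac{25}{81666} = \frac{10170820}{14250717}$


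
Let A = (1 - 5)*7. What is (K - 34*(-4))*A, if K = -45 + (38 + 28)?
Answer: -4396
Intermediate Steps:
A = -28 (A = -4*7 = -28)
K = 21 (K = -45 + 66 = 21)
(K - 34*(-4))*A = (21 - 34*(-4))*(-28) = (21 + 136)*(-28) = 157*(-28) = -4396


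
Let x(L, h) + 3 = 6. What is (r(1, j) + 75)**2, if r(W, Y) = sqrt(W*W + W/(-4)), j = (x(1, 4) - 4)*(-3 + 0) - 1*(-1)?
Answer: (150 + sqrt(3))**2/4 ≈ 5755.7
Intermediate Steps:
x(L, h) = 3 (x(L, h) = -3 + 6 = 3)
j = 4 (j = (3 - 4)*(-3 + 0) - 1*(-1) = -1*(-3) + 1 = 3 + 1 = 4)
r(W, Y) = sqrt(W**2 - W/4) (r(W, Y) = sqrt(W**2 + W*(-1/4)) = sqrt(W**2 - W/4))
(r(1, j) + 75)**2 = (sqrt(1*(-1 + 4*1))/2 + 75)**2 = (sqrt(1*(-1 + 4))/2 + 75)**2 = (sqrt(1*3)/2 + 75)**2 = (sqrt(3)/2 + 75)**2 = (75 + sqrt(3)/2)**2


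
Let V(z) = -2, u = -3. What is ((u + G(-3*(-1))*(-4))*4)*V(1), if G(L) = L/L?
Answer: 56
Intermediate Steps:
G(L) = 1
((u + G(-3*(-1))*(-4))*4)*V(1) = ((-3 + 1*(-4))*4)*(-2) = ((-3 - 4)*4)*(-2) = -7*4*(-2) = -28*(-2) = 56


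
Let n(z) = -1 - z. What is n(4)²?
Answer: 25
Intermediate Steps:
n(4)² = (-1 - 1*4)² = (-1 - 4)² = (-5)² = 25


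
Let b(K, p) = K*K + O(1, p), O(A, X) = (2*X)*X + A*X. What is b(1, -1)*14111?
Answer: 28222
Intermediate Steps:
O(A, X) = 2*X² + A*X
b(K, p) = K² + p*(1 + 2*p) (b(K, p) = K*K + p*(1 + 2*p) = K² + p*(1 + 2*p))
b(1, -1)*14111 = (1² - (1 + 2*(-1)))*14111 = (1 - (1 - 2))*14111 = (1 - 1*(-1))*14111 = (1 + 1)*14111 = 2*14111 = 28222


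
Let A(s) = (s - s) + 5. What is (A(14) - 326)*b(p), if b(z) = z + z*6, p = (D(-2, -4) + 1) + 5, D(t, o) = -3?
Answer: -6741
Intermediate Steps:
p = 3 (p = (-3 + 1) + 5 = -2 + 5 = 3)
b(z) = 7*z (b(z) = z + 6*z = 7*z)
A(s) = 5 (A(s) = 0 + 5 = 5)
(A(14) - 326)*b(p) = (5 - 326)*(7*3) = -321*21 = -6741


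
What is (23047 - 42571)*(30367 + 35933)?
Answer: -1294441200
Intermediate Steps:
(23047 - 42571)*(30367 + 35933) = -19524*66300 = -1294441200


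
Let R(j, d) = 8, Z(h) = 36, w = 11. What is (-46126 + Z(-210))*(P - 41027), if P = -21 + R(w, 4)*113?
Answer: 1850236960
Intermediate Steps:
P = 883 (P = -21 + 8*113 = -21 + 904 = 883)
(-46126 + Z(-210))*(P - 41027) = (-46126 + 36)*(883 - 41027) = -46090*(-40144) = 1850236960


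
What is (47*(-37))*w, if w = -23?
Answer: 39997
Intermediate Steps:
(47*(-37))*w = (47*(-37))*(-23) = -1739*(-23) = 39997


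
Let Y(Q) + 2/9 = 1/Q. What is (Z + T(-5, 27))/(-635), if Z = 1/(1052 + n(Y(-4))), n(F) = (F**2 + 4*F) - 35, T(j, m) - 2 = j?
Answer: 3946323/835579355 ≈ 0.0047229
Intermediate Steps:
Y(Q) = -2/9 + 1/Q
T(j, m) = 2 + j
n(F) = -35 + F**2 + 4*F
Z = 1296/1315873 (Z = 1/(1052 + (-35 + (-2/9 + 1/(-4))**2 + 4*(-2/9 + 1/(-4)))) = 1/(1052 + (-35 + (-2/9 - 1/4)**2 + 4*(-2/9 - 1/4))) = 1/(1052 + (-35 + (-17/36)**2 + 4*(-17/36))) = 1/(1052 + (-35 + 289/1296 - 17/9)) = 1/(1052 - 47519/1296) = 1/(1315873/1296) = 1296/1315873 ≈ 0.00098490)
(Z + T(-5, 27))/(-635) = (1296/1315873 + (2 - 5))/(-635) = (1296/1315873 - 3)*(-1/635) = -3946323/1315873*(-1/635) = 3946323/835579355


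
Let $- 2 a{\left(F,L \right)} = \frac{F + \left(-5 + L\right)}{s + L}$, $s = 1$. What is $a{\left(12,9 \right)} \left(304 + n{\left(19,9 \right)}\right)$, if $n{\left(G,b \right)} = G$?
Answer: $- \frac{1292}{5} \approx -258.4$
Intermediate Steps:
$a{\left(F,L \right)} = - \frac{-5 + F + L}{2 \left(1 + L\right)}$ ($a{\left(F,L \right)} = - \frac{\left(F + \left(-5 + L\right)\right) \frac{1}{1 + L}}{2} = - \frac{\left(-5 + F + L\right) \frac{1}{1 + L}}{2} = - \frac{\frac{1}{1 + L} \left(-5 + F + L\right)}{2} = - \frac{-5 + F + L}{2 \left(1 + L\right)}$)
$a{\left(12,9 \right)} \left(304 + n{\left(19,9 \right)}\right) = \frac{5 - 12 - 9}{2 \left(1 + 9\right)} \left(304 + 19\right) = \frac{5 - 12 - 9}{2 \cdot 10} \cdot 323 = \frac{1}{2} \cdot \frac{1}{10} \left(-16\right) 323 = \left(- \frac{4}{5}\right) 323 = - \frac{1292}{5}$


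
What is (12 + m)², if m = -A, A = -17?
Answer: 841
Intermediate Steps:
m = 17 (m = -1*(-17) = 17)
(12 + m)² = (12 + 17)² = 29² = 841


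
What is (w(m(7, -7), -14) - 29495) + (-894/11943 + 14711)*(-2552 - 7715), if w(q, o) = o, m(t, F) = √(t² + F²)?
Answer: -601396044860/3981 ≈ -1.5107e+8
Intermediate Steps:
m(t, F) = √(F² + t²)
(w(m(7, -7), -14) - 29495) + (-894/11943 + 14711)*(-2552 - 7715) = (-14 - 29495) + (-894/11943 + 14711)*(-2552 - 7715) = -29509 + (-894*1/11943 + 14711)*(-10267) = -29509 + (-298/3981 + 14711)*(-10267) = -29509 + (58564193/3981)*(-10267) = -29509 - 601278569531/3981 = -601396044860/3981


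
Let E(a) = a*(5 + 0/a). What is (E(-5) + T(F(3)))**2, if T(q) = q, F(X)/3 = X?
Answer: 256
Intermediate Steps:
F(X) = 3*X
E(a) = 5*a (E(a) = a*(5 + 0) = a*5 = 5*a)
(E(-5) + T(F(3)))**2 = (5*(-5) + 3*3)**2 = (-25 + 9)**2 = (-16)**2 = 256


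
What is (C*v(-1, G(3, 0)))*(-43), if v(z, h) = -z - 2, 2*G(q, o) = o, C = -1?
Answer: -43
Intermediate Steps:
G(q, o) = o/2
v(z, h) = -2 - z
(C*v(-1, G(3, 0)))*(-43) = -(-2 - 1*(-1))*(-43) = -(-2 + 1)*(-43) = -1*(-1)*(-43) = 1*(-43) = -43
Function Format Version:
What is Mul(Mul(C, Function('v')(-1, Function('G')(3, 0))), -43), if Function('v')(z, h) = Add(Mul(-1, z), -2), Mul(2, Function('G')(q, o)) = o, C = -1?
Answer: -43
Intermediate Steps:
Function('G')(q, o) = Mul(Rational(1, 2), o)
Function('v')(z, h) = Add(-2, Mul(-1, z))
Mul(Mul(C, Function('v')(-1, Function('G')(3, 0))), -43) = Mul(Mul(-1, Add(-2, Mul(-1, -1))), -43) = Mul(Mul(-1, Add(-2, 1)), -43) = Mul(Mul(-1, -1), -43) = Mul(1, -43) = -43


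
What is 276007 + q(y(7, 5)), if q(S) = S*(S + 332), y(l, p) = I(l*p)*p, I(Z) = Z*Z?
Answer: 39825132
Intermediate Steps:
I(Z) = Z**2
y(l, p) = l**2*p**3 (y(l, p) = (l*p)**2*p = (l**2*p**2)*p = l**2*p**3)
q(S) = S*(332 + S)
276007 + q(y(7, 5)) = 276007 + (7**2*5**3)*(332 + 7**2*5**3) = 276007 + (49*125)*(332 + 49*125) = 276007 + 6125*(332 + 6125) = 276007 + 6125*6457 = 276007 + 39549125 = 39825132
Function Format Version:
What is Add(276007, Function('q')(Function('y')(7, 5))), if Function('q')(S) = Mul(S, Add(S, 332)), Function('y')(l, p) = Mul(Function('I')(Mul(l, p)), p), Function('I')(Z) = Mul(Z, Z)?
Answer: 39825132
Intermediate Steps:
Function('I')(Z) = Pow(Z, 2)
Function('y')(l, p) = Mul(Pow(l, 2), Pow(p, 3)) (Function('y')(l, p) = Mul(Pow(Mul(l, p), 2), p) = Mul(Mul(Pow(l, 2), Pow(p, 2)), p) = Mul(Pow(l, 2), Pow(p, 3)))
Function('q')(S) = Mul(S, Add(332, S))
Add(276007, Function('q')(Function('y')(7, 5))) = Add(276007, Mul(Mul(Pow(7, 2), Pow(5, 3)), Add(332, Mul(Pow(7, 2), Pow(5, 3))))) = Add(276007, Mul(Mul(49, 125), Add(332, Mul(49, 125)))) = Add(276007, Mul(6125, Add(332, 6125))) = Add(276007, Mul(6125, 6457)) = Add(276007, 39549125) = 39825132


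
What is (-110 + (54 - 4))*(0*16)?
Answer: 0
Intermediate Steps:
(-110 + (54 - 4))*(0*16) = (-110 + 50)*0 = -60*0 = 0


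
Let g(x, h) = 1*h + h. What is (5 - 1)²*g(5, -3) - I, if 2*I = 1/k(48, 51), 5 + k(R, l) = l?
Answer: -8833/92 ≈ -96.011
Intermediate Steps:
g(x, h) = 2*h (g(x, h) = h + h = 2*h)
k(R, l) = -5 + l
I = 1/92 (I = 1/(2*(-5 + 51)) = (½)/46 = (½)*(1/46) = 1/92 ≈ 0.010870)
(5 - 1)²*g(5, -3) - I = (5 - 1)²*(2*(-3)) - 1*1/92 = 4²*(-6) - 1/92 = 16*(-6) - 1/92 = -96 - 1/92 = -8833/92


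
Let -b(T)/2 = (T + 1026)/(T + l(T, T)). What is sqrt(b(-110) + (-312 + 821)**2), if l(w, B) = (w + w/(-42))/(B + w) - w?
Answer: sqrt(429205753)/41 ≈ 505.30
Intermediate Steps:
l(w, B) = -w + 41*w/(42*(B + w)) (l(w, B) = (w + w*(-1/42))/(B + w) - w = (w - w/42)/(B + w) - w = (41*w/42)/(B + w) - w = 41*w/(42*(B + w)) - w = -w + 41*w/(42*(B + w)))
b(T) = -172368/41 - 168*T/41 (b(T) = -2*(T + 1026)/(T + T*(41 - 42*T - 42*T)/(42*(T + T))) = -2*(1026 + T)/(T + T*(41 - 84*T)/(42*((2*T)))) = -2*(1026 + T)/(T + T*(1/(2*T))*(41 - 84*T)/42) = -2*(1026 + T)/(T + (41/84 - T)) = -2*(1026 + T)/41/84 = -2*(1026 + T)*84/41 = -2*(86184/41 + 84*T/41) = -172368/41 - 168*T/41)
sqrt(b(-110) + (-312 + 821)**2) = sqrt((-172368/41 - 168/41*(-110)) + (-312 + 821)**2) = sqrt((-172368/41 + 18480/41) + 509**2) = sqrt(-153888/41 + 259081) = sqrt(10468433/41) = sqrt(429205753)/41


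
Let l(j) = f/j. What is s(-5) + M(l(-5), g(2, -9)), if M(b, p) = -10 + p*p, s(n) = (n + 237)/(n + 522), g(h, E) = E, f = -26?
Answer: 36939/517 ≈ 71.449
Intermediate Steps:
l(j) = -26/j
s(n) = (237 + n)/(522 + n)
M(b, p) = -10 + p²
s(-5) + M(l(-5), g(2, -9)) = (237 - 5)/(522 - 5) + (-10 + (-9)²) = 232/517 + (-10 + 81) = (1/517)*232 + 71 = 232/517 + 71 = 36939/517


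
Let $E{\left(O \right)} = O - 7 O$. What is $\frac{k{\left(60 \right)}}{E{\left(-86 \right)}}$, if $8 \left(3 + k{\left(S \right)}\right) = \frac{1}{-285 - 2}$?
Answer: $- \frac{6889}{1184736} \approx -0.0058148$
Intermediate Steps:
$k{\left(S \right)} = - \frac{6889}{2296}$ ($k{\left(S \right)} = -3 + \frac{1}{8 \left(-285 - 2\right)} = -3 + \frac{1}{8 \left(-287\right)} = -3 + \frac{1}{8} \left(- \frac{1}{287}\right) = -3 - \frac{1}{2296} = - \frac{6889}{2296}$)
$E{\left(O \right)} = - 6 O$
$\frac{k{\left(60 \right)}}{E{\left(-86 \right)}} = - \frac{6889}{2296 \left(\left(-6\right) \left(-86\right)\right)} = - \frac{6889}{2296 \cdot 516} = \left(- \frac{6889}{2296}\right) \frac{1}{516} = - \frac{6889}{1184736}$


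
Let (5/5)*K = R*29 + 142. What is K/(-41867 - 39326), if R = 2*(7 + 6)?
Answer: -128/11599 ≈ -0.011035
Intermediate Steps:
R = 26 (R = 2*13 = 26)
K = 896 (K = 26*29 + 142 = 754 + 142 = 896)
K/(-41867 - 39326) = 896/(-41867 - 39326) = 896/(-81193) = 896*(-1/81193) = -128/11599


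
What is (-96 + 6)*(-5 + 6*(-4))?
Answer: 2610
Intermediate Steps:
(-96 + 6)*(-5 + 6*(-4)) = -90*(-5 - 24) = -90*(-29) = 2610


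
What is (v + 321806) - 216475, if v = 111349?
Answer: 216680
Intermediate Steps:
(v + 321806) - 216475 = (111349 + 321806) - 216475 = 433155 - 216475 = 216680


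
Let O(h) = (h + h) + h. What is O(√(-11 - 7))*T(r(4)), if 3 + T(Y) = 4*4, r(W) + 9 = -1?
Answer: 117*I*√2 ≈ 165.46*I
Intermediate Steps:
r(W) = -10 (r(W) = -9 - 1 = -10)
T(Y) = 13 (T(Y) = -3 + 4*4 = -3 + 16 = 13)
O(h) = 3*h (O(h) = 2*h + h = 3*h)
O(√(-11 - 7))*T(r(4)) = (3*√(-11 - 7))*13 = (3*√(-18))*13 = (3*(3*I*√2))*13 = (9*I*√2)*13 = 117*I*√2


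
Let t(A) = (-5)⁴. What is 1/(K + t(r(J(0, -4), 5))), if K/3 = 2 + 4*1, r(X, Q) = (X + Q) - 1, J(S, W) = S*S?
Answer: 1/643 ≈ 0.0015552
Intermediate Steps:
J(S, W) = S²
r(X, Q) = -1 + Q + X (r(X, Q) = (Q + X) - 1 = -1 + Q + X)
t(A) = 625
K = 18 (K = 3*(2 + 4*1) = 3*(2 + 4) = 3*6 = 18)
1/(K + t(r(J(0, -4), 5))) = 1/(18 + 625) = 1/643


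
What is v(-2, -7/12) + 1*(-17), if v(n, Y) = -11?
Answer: -28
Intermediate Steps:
v(-2, -7/12) + 1*(-17) = -11 + 1*(-17) = -11 - 17 = -28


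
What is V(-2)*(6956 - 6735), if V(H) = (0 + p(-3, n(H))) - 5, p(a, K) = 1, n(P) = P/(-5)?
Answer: -884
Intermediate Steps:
n(P) = -P/5 (n(P) = P*(-1/5) = -P/5)
V(H) = -4 (V(H) = (0 + 1) - 5 = 1 - 5 = -4)
V(-2)*(6956 - 6735) = -4*(6956 - 6735) = -4*221 = -884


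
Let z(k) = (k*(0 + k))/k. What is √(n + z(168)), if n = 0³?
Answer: 2*√42 ≈ 12.961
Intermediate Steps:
n = 0
z(k) = k (z(k) = (k*k)/k = k²/k = k)
√(n + z(168)) = √(0 + 168) = √168 = 2*√42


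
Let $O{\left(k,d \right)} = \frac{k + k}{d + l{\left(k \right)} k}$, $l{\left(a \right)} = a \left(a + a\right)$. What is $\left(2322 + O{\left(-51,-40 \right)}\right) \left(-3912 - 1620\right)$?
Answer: $- \frac{1704199609116}{132671} \approx -1.2845 \cdot 10^{7}$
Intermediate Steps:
$l{\left(a \right)} = 2 a^{2}$ ($l{\left(a \right)} = a 2 a = 2 a^{2}$)
$O{\left(k,d \right)} = \frac{2 k}{d + 2 k^{3}}$ ($O{\left(k,d \right)} = \frac{k + k}{d + 2 k^{2} k} = \frac{2 k}{d + 2 k^{3}}$)
$\left(2322 + O{\left(-51,-40 \right)}\right) \left(-3912 - 1620\right) = \left(2322 + 2 \left(-51\right) \frac{1}{-40 + 2 \left(-51\right)^{3}}\right) \left(-3912 - 1620\right) = \left(2322 + 2 \left(-51\right) \frac{1}{-40 + 2 \left(-132651\right)}\right) \left(-5532\right) = \left(2322 + 2 \left(-51\right) \frac{1}{-40 - 265302}\right) \left(-5532\right) = \left(2322 + 2 \left(-51\right) \frac{1}{-265342}\right) \left(-5532\right) = \left(2322 + 2 \left(-51\right) \left(- \frac{1}{265342}\right)\right) \left(-5532\right) = \left(2322 + \frac{51}{132671}\right) \left(-5532\right) = \frac{308062113}{132671} \left(-5532\right) = - \frac{1704199609116}{132671}$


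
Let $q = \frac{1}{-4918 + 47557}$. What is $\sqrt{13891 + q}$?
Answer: $\frac{5 \sqrt{1010200373826}}{42639} \approx 117.86$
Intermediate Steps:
$q = \frac{1}{42639} \approx 2.3453 \cdot 10^{-5}$
$\sqrt{13891 + q} = \sqrt{13891 + \frac{1}{42639}} = \sqrt{\frac{592298350}{42639}} = \frac{5 \sqrt{1010200373826}}{42639}$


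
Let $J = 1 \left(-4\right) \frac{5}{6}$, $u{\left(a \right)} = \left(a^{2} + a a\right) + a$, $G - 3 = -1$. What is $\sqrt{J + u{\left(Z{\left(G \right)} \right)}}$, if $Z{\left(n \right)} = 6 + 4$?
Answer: $\frac{2 \sqrt{465}}{3} \approx 14.376$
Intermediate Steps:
$G = 2$ ($G = 3 - 1 = 2$)
$Z{\left(n \right)} = 10$
$u{\left(a \right)} = a + 2 a^{2}$ ($u{\left(a \right)} = \left(a^{2} + a^{2}\right) + a = 2 a^{2} + a = a + 2 a^{2}$)
$J = - \frac{10}{3}$ ($J = - 4 \cdot 5 \cdot \frac{1}{6} = \left(-4\right) \frac{5}{6} = - \frac{10}{3} \approx -3.3333$)
$\sqrt{J + u{\left(Z{\left(G \right)} \right)}} = \sqrt{- \frac{10}{3} + 10 \left(1 + 2 \cdot 10\right)} = \sqrt{- \frac{10}{3} + 10 \left(1 + 20\right)} = \sqrt{- \frac{10}{3} + 10 \cdot 21} = \sqrt{- \frac{10}{3} + 210} = \sqrt{\frac{620}{3}} = \frac{2 \sqrt{465}}{3}$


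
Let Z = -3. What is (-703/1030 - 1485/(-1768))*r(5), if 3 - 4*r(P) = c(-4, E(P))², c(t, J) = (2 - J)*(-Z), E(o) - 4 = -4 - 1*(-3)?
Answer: -429969/1821040 ≈ -0.23611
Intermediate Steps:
E(o) = 3 (E(o) = 4 + (-4 - 1*(-3)) = 4 + (-4 + 3) = 4 - 1 = 3)
c(t, J) = 6 - 3*J (c(t, J) = (2 - J)*(-1*(-3)) = (2 - J)*3 = 6 - 3*J)
r(P) = -3/2 (r(P) = ¾ - (6 - 3*3)²/4 = ¾ - (6 - 9)²/4 = ¾ - ¼*(-3)² = ¾ - ¼*9 = ¾ - 9/4 = -3/2)
(-703/1030 - 1485/(-1768))*r(5) = (-703/1030 - 1485/(-1768))*(-3/2) = (-703*1/1030 - 1485*(-1/1768))*(-3/2) = (-703/1030 + 1485/1768)*(-3/2) = (143323/910520)*(-3/2) = -429969/1821040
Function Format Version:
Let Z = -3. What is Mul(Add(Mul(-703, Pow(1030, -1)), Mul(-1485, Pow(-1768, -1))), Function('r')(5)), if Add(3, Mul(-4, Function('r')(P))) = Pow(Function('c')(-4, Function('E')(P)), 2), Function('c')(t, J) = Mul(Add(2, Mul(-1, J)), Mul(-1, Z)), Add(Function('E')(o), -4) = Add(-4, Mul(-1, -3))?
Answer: Rational(-429969, 1821040) ≈ -0.23611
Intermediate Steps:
Function('E')(o) = 3 (Function('E')(o) = Add(4, Add(-4, Mul(-1, -3))) = Add(4, Add(-4, 3)) = Add(4, -1) = 3)
Function('c')(t, J) = Add(6, Mul(-3, J)) (Function('c')(t, J) = Mul(Add(2, Mul(-1, J)), Mul(-1, -3)) = Mul(Add(2, Mul(-1, J)), 3) = Add(6, Mul(-3, J)))
Function('r')(P) = Rational(-3, 2) (Function('r')(P) = Add(Rational(3, 4), Mul(Rational(-1, 4), Pow(Add(6, Mul(-3, 3)), 2))) = Add(Rational(3, 4), Mul(Rational(-1, 4), Pow(Add(6, -9), 2))) = Add(Rational(3, 4), Mul(Rational(-1, 4), Pow(-3, 2))) = Add(Rational(3, 4), Mul(Rational(-1, 4), 9)) = Add(Rational(3, 4), Rational(-9, 4)) = Rational(-3, 2))
Mul(Add(Mul(-703, Pow(1030, -1)), Mul(-1485, Pow(-1768, -1))), Function('r')(5)) = Mul(Add(Mul(-703, Pow(1030, -1)), Mul(-1485, Pow(-1768, -1))), Rational(-3, 2)) = Mul(Add(Mul(-703, Rational(1, 1030)), Mul(-1485, Rational(-1, 1768))), Rational(-3, 2)) = Mul(Add(Rational(-703, 1030), Rational(1485, 1768)), Rational(-3, 2)) = Mul(Rational(143323, 910520), Rational(-3, 2)) = Rational(-429969, 1821040)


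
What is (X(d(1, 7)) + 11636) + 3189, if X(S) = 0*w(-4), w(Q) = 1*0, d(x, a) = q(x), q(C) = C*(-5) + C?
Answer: 14825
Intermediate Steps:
q(C) = -4*C (q(C) = -5*C + C = -4*C)
d(x, a) = -4*x
w(Q) = 0
X(S) = 0 (X(S) = 0*0 = 0)
(X(d(1, 7)) + 11636) + 3189 = (0 + 11636) + 3189 = 11636 + 3189 = 14825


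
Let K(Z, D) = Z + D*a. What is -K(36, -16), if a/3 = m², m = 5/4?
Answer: 39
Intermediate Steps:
m = 5/4 (m = 5*(¼) = 5/4 ≈ 1.2500)
a = 75/16 (a = 3*(5/4)² = 3*(25/16) = 75/16 ≈ 4.6875)
K(Z, D) = Z + 75*D/16 (K(Z, D) = Z + D*(75/16) = Z + 75*D/16)
-K(36, -16) = -(36 + (75/16)*(-16)) = -(36 - 75) = -1*(-39) = 39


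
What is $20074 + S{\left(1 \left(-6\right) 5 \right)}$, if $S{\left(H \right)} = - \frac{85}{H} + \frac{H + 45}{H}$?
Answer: $\frac{60229}{3} \approx 20076.0$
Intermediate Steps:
$S{\left(H \right)} = - \frac{85}{H} + \frac{45 + H}{H}$
$20074 + S{\left(1 \left(-6\right) 5 \right)} = 20074 + \frac{-40 + 1 \left(-6\right) 5}{1 \left(-6\right) 5} = 20074 + \frac{-40 - 30}{\left(-6\right) 5} = 20074 + \frac{-40 - 30}{-30} = 20074 - - \frac{7}{3} = 20074 + \frac{7}{3} = \frac{60229}{3}$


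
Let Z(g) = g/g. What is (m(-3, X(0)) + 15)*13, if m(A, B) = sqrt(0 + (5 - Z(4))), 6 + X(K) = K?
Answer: 221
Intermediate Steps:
X(K) = -6 + K
Z(g) = 1
m(A, B) = 2 (m(A, B) = sqrt(0 + (5 - 1*1)) = sqrt(0 + (5 - 1)) = sqrt(0 + 4) = sqrt(4) = 2)
(m(-3, X(0)) + 15)*13 = (2 + 15)*13 = 17*13 = 221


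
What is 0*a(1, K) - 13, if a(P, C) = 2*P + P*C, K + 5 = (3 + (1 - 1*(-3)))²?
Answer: -13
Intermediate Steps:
K = 44 (K = -5 + (3 + (1 - 1*(-3)))² = -5 + (3 + (1 + 3))² = -5 + (3 + 4)² = -5 + 7² = -5 + 49 = 44)
a(P, C) = 2*P + C*P
0*a(1, K) - 13 = 0*(1*(2 + 44)) - 13 = 0*(1*46) - 13 = 0*46 - 13 = 0 - 13 = -13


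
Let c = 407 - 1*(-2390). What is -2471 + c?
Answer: 326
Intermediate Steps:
c = 2797 (c = 407 + 2390 = 2797)
-2471 + c = -2471 + 2797 = 326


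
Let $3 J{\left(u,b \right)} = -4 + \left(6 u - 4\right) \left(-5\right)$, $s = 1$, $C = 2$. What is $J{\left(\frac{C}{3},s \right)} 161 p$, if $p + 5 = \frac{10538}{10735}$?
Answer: $\frac{9260076}{10735} \approx 862.61$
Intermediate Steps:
$p = - \frac{43137}{10735}$ ($p = -5 + \frac{10538}{10735} = - \frac{43137}{10735} \approx -4.0183$)
$J{\left(u,b \right)} = \frac{16}{3} - 10 u$ ($J{\left(u,b \right)} = \frac{-4 + \left(6 u - 4\right) \left(-5\right)}{3} = \frac{-4 + \left(-4 + 6 u\right) \left(-5\right)}{3} = \frac{-4 - \left(-20 + 30 u\right)}{3} = \frac{16 - 30 u}{3} = \frac{16}{3} - 10 u$)
$J{\left(\frac{C}{3},s \right)} 161 p = \left(\frac{16}{3} - 10 \cdot \frac{2}{3}\right) 161 \left(- \frac{43137}{10735}\right) = \left(\frac{16}{3} - 10 \cdot 2 \cdot \frac{1}{3}\right) 161 \left(- \frac{43137}{10735}\right) = \left(\frac{16}{3} - \frac{20}{3}\right) 161 \left(- \frac{43137}{10735}\right) = \left(- \frac{4}{3}\right) 161 \left(- \frac{43137}{10735}\right) = \left(- \frac{644}{3}\right) \left(- \frac{43137}{10735}\right) = \frac{9260076}{10735}$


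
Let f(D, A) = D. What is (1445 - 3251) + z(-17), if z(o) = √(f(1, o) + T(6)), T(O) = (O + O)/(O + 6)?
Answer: -1806 + √2 ≈ -1804.6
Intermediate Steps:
T(O) = 2*O/(6 + O) (T(O) = (2*O)/(6 + O) = 2*O/(6 + O))
z(o) = √2 (z(o) = √(1 + 2*6/(6 + 6)) = √(1 + 2*6/12) = √(1 + 2*6*(1/12)) = √(1 + 1) = √2)
(1445 - 3251) + z(-17) = (1445 - 3251) + √2 = -1806 + √2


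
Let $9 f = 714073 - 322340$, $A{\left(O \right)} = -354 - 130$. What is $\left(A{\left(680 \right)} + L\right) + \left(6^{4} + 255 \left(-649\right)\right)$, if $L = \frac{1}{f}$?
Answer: $- \frac{64511765630}{391733} \approx -1.6468 \cdot 10^{5}$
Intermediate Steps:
$A{\left(O \right)} = -484$ ($A{\left(O \right)} = -354 - 130 = -484$)
$f = \frac{391733}{9}$ ($f = \frac{714073 - 322340}{9} = \frac{1}{9} \cdot 391733 = \frac{391733}{9} \approx 43526.0$)
$L = \frac{9}{391733}$ ($L = \frac{1}{\frac{391733}{9}} = \frac{9}{391733} \approx 2.2975 \cdot 10^{-5}$)
$\left(A{\left(680 \right)} + L\right) + \left(6^{4} + 255 \left(-649\right)\right) = \left(-484 + \frac{9}{391733}\right) + \left(6^{4} + 255 \left(-649\right)\right) = - \frac{189598763}{391733} + \left(1296 - 165495\right) = - \frac{189598763}{391733} - 164199 = - \frac{64511765630}{391733}$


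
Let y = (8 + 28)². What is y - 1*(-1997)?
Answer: 3293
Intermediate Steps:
y = 1296 (y = 36² = 1296)
y - 1*(-1997) = 1296 - 1*(-1997) = 1296 + 1997 = 3293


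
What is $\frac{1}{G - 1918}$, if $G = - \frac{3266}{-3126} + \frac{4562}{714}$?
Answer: $- \frac{185997}{355359518} \approx -0.00052341$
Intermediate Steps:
$G = \frac{1382728}{185997}$ ($G = \left(-3266\right) \left(- \frac{1}{3126}\right) + 4562 \cdot \frac{1}{714} = \frac{1633}{1563} + \frac{2281}{357} = \frac{1382728}{185997} \approx 7.4341$)
$\frac{1}{G - 1918} = \frac{1}{\frac{1382728}{185997} - 1918} = \frac{1}{- \frac{355359518}{185997}} = - \frac{185997}{355359518}$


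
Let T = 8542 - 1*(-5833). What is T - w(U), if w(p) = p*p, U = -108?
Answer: 2711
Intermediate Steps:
T = 14375 (T = 8542 + 5833 = 14375)
w(p) = p²
T - w(U) = 14375 - 1*(-108)² = 14375 - 1*11664 = 14375 - 11664 = 2711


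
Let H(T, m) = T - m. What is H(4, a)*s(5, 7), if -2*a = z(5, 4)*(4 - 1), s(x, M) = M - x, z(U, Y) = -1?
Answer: 5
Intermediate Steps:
a = 3/2 (a = -(-1)*(4 - 1)/2 = -(-1)*3/2 = -½*(-3) = 3/2 ≈ 1.5000)
H(4, a)*s(5, 7) = (4 - 1*3/2)*(7 - 1*5) = (4 - 3/2)*(7 - 5) = (5/2)*2 = 5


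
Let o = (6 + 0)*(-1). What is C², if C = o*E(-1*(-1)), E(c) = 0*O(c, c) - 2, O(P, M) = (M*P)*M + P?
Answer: 144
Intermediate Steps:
O(P, M) = P + P*M² (O(P, M) = P*M² + P = P + P*M²)
E(c) = -2 (E(c) = 0*(c*(1 + c²)) - 2 = 0 - 2 = -2)
o = -6 (o = 6*(-1) = -6)
C = 12 (C = -6*(-2) = 12)
C² = 12² = 144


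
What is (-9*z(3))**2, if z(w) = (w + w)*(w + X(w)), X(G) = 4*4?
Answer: 1052676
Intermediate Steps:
X(G) = 16
z(w) = 2*w*(16 + w) (z(w) = (w + w)*(w + 16) = (2*w)*(16 + w) = 2*w*(16 + w))
(-9*z(3))**2 = (-18*3*(16 + 3))**2 = (-18*3*19)**2 = (-9*114)**2 = (-1026)**2 = 1052676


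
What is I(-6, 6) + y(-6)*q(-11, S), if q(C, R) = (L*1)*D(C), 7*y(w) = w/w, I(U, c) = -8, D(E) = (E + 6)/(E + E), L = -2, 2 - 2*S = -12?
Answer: -621/77 ≈ -8.0649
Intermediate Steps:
S = 7 (S = 1 - ½*(-12) = 1 + 6 = 7)
D(E) = (6 + E)/(2*E) (D(E) = (6 + E)/((2*E)) = (6 + E)*(1/(2*E)) = (6 + E)/(2*E))
y(w) = ⅐ (y(w) = (w/w)/7 = (⅐)*1 = ⅐)
q(C, R) = -(6 + C)/C (q(C, R) = (-2*1)*((6 + C)/(2*C)) = -(6 + C)/C)
I(-6, 6) + y(-6)*q(-11, S) = -8 + ((-6 - 1*(-11))/(-11))/7 = -8 + (-(-6 + 11)/11)/7 = -8 + (-1/11*5)/7 = -8 + (⅐)*(-5/11) = -8 - 5/77 = -621/77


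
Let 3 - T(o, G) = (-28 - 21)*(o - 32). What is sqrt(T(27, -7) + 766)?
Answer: 2*sqrt(131) ≈ 22.891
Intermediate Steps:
T(o, G) = -1565 + 49*o (T(o, G) = 3 - (-28 - 21)*(o - 32) = 3 - (-49)*(-32 + o) = 3 - (1568 - 49*o) = 3 + (-1568 + 49*o) = -1565 + 49*o)
sqrt(T(27, -7) + 766) = sqrt((-1565 + 49*27) + 766) = sqrt((-1565 + 1323) + 766) = sqrt(-242 + 766) = sqrt(524) = 2*sqrt(131)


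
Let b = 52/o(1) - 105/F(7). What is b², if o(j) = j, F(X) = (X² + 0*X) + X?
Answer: 160801/64 ≈ 2512.5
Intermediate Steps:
F(X) = X + X² (F(X) = (X² + 0) + X = X² + X = X + X²)
b = 401/8 (b = 52/1 - 105*1/(7*(1 + 7)) = 52*1 - 105/(7*8) = 52 - 105/56 = 52 - 105*1/56 = 52 - 15/8 = 401/8 ≈ 50.125)
b² = (401/8)² = 160801/64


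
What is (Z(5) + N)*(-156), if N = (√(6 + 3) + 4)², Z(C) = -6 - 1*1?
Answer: -6552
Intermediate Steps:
Z(C) = -7 (Z(C) = -6 - 1 = -7)
N = 49 (N = (√9 + 4)² = (3 + 4)² = 7² = 49)
(Z(5) + N)*(-156) = (-7 + 49)*(-156) = 42*(-156) = -6552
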